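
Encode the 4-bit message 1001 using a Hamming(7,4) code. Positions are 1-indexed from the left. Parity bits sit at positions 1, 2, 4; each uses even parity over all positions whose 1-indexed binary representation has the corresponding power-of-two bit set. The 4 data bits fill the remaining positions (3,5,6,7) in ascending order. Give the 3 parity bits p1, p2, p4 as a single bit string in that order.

001

Place data bits at non-power-of-two positions: b3=1, b5=0, b6=0, b7=1.
p1 = XOR of data positions {3,5,7} = 1⊕0⊕1 = 0
p2 = XOR of data positions {3,6,7} = 1⊕0⊕1 = 0
p4 = XOR of data positions {5,6,7} = 0⊕0⊕1 = 1
Parity bits p1,p2,p4 = 001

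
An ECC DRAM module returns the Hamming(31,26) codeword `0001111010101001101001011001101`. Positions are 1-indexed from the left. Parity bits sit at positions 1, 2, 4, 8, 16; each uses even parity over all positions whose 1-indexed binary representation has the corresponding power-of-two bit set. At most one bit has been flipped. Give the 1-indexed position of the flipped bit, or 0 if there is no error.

s1: b1⊕b3⊕b5⊕b7⊕b9⊕b11⊕b13⊕b15⊕b17⊕b19⊕b21⊕b23⊕b25⊕b27⊕b29⊕b31 = 0⊕0⊕1⊕1⊕1⊕1⊕1⊕0⊕1⊕1⊕0⊕0⊕1⊕0⊕1⊕1 = 0
s2: b2⊕b3⊕b6⊕b7⊕b10⊕b11⊕b14⊕b15⊕b18⊕b19⊕b22⊕b23⊕b26⊕b27⊕b30⊕b31 = 0⊕0⊕1⊕1⊕0⊕1⊕0⊕0⊕0⊕1⊕1⊕0⊕0⊕0⊕0⊕1 = 0
s4: b4⊕b5⊕b6⊕b7⊕b12⊕b13⊕b14⊕b15⊕b20⊕b21⊕b22⊕b23⊕b28⊕b29⊕b30⊕b31 = 1⊕1⊕1⊕1⊕0⊕1⊕0⊕0⊕0⊕0⊕1⊕0⊕1⊕1⊕0⊕1 = 1
s8: b8⊕b9⊕b10⊕b11⊕b12⊕b13⊕b14⊕b15⊕b24⊕b25⊕b26⊕b27⊕b28⊕b29⊕b30⊕b31 = 0⊕1⊕0⊕1⊕0⊕1⊕0⊕0⊕1⊕1⊕0⊕0⊕1⊕1⊕0⊕1 = 0
s16: b16⊕b17⊕b18⊕b19⊕b20⊕b21⊕b22⊕b23⊕b24⊕b25⊕b26⊕b27⊕b28⊕b29⊕b30⊕b31 = 1⊕1⊕0⊕1⊕0⊕0⊕1⊕0⊕1⊕1⊕0⊕0⊕1⊕1⊕0⊕1 = 1
Syndrome (s16...s1) = 10100 → position 20.

20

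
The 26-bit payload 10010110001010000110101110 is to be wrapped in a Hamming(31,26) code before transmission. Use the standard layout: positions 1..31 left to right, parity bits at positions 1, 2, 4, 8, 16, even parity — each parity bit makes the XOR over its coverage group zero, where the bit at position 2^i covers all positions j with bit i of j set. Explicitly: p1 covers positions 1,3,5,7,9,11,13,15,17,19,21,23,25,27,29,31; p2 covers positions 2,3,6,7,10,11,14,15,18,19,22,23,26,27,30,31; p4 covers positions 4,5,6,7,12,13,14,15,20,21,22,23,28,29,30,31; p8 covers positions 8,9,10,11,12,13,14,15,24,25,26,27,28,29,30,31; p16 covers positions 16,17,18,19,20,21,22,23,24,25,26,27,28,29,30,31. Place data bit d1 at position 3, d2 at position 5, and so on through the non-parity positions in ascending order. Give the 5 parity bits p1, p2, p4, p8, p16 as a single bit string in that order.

Place data bits at non-power-of-two positions: b3=1, b5=0, b6=0, b7=1, b9=0, b10=1, b11=1, b12=0, b13=0, b14=0, b15=1, b17=0, b18=1, b19=0, b20=0, b21=0, b22=0, b23=1, b24=1, b25=0, b26=1, b27=0, b28=1, b29=1, b30=1, b31=0.
p1 = XOR of data positions {3,5,7,9,11,13,15,17,19,21,23,25,27,29,31} = 1⊕0⊕1⊕0⊕1⊕0⊕1⊕0⊕0⊕0⊕1⊕0⊕0⊕1⊕0 = 0
p2 = XOR of data positions {3,6,7,10,11,14,15,18,19,22,23,26,27,30,31} = 1⊕0⊕1⊕1⊕1⊕0⊕1⊕1⊕0⊕0⊕1⊕1⊕0⊕1⊕0 = 1
p4 = XOR of data positions {5,6,7,12,13,14,15,20,21,22,23,28,29,30,31} = 0⊕0⊕1⊕0⊕0⊕0⊕1⊕0⊕0⊕0⊕1⊕1⊕1⊕1⊕0 = 0
p8 = XOR of data positions {9,10,11,12,13,14,15,24,25,26,27,28,29,30,31} = 0⊕1⊕1⊕0⊕0⊕0⊕1⊕1⊕0⊕1⊕0⊕1⊕1⊕1⊕0 = 0
p16 = XOR of data positions {17,18,19,20,21,22,23,24,25,26,27,28,29,30,31} = 0⊕1⊕0⊕0⊕0⊕0⊕1⊕1⊕0⊕1⊕0⊕1⊕1⊕1⊕0 = 1
Parity bits p1,p2,p4,p8,p16 = 01001

01001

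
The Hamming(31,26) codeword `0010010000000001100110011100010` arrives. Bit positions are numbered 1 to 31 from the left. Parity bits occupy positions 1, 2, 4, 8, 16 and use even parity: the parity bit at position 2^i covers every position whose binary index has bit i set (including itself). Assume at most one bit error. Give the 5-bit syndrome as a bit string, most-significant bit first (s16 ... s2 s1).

00000

s1: b1⊕b3⊕b5⊕b7⊕b9⊕b11⊕b13⊕b15⊕b17⊕b19⊕b21⊕b23⊕b25⊕b27⊕b29⊕b31 = 0⊕1⊕0⊕0⊕0⊕0⊕0⊕0⊕1⊕0⊕1⊕0⊕1⊕0⊕0⊕0 = 0
s2: b2⊕b3⊕b6⊕b7⊕b10⊕b11⊕b14⊕b15⊕b18⊕b19⊕b22⊕b23⊕b26⊕b27⊕b30⊕b31 = 0⊕1⊕1⊕0⊕0⊕0⊕0⊕0⊕0⊕0⊕0⊕0⊕1⊕0⊕1⊕0 = 0
s4: b4⊕b5⊕b6⊕b7⊕b12⊕b13⊕b14⊕b15⊕b20⊕b21⊕b22⊕b23⊕b28⊕b29⊕b30⊕b31 = 0⊕0⊕1⊕0⊕0⊕0⊕0⊕0⊕1⊕1⊕0⊕0⊕0⊕0⊕1⊕0 = 0
s8: b8⊕b9⊕b10⊕b11⊕b12⊕b13⊕b14⊕b15⊕b24⊕b25⊕b26⊕b27⊕b28⊕b29⊕b30⊕b31 = 0⊕0⊕0⊕0⊕0⊕0⊕0⊕0⊕1⊕1⊕1⊕0⊕0⊕0⊕1⊕0 = 0
s16: b16⊕b17⊕b18⊕b19⊕b20⊕b21⊕b22⊕b23⊕b24⊕b25⊕b26⊕b27⊕b28⊕b29⊕b30⊕b31 = 1⊕1⊕0⊕0⊕1⊕1⊕0⊕0⊕1⊕1⊕1⊕0⊕0⊕0⊕1⊕0 = 0
Syndrome (s16...s1) = 00000 → position 0 (no error).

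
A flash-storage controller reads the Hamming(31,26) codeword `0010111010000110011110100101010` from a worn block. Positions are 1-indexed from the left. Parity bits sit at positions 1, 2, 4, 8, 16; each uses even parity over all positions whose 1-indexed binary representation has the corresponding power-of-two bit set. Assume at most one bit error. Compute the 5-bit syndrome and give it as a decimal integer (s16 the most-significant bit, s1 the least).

0

s1: b1⊕b3⊕b5⊕b7⊕b9⊕b11⊕b13⊕b15⊕b17⊕b19⊕b21⊕b23⊕b25⊕b27⊕b29⊕b31 = 0⊕1⊕1⊕1⊕1⊕0⊕0⊕1⊕0⊕1⊕1⊕1⊕0⊕0⊕0⊕0 = 0
s2: b2⊕b3⊕b6⊕b7⊕b10⊕b11⊕b14⊕b15⊕b18⊕b19⊕b22⊕b23⊕b26⊕b27⊕b30⊕b31 = 0⊕1⊕1⊕1⊕0⊕0⊕1⊕1⊕1⊕1⊕0⊕1⊕1⊕0⊕1⊕0 = 0
s4: b4⊕b5⊕b6⊕b7⊕b12⊕b13⊕b14⊕b15⊕b20⊕b21⊕b22⊕b23⊕b28⊕b29⊕b30⊕b31 = 0⊕1⊕1⊕1⊕0⊕0⊕1⊕1⊕1⊕1⊕0⊕1⊕1⊕0⊕1⊕0 = 0
s8: b8⊕b9⊕b10⊕b11⊕b12⊕b13⊕b14⊕b15⊕b24⊕b25⊕b26⊕b27⊕b28⊕b29⊕b30⊕b31 = 0⊕1⊕0⊕0⊕0⊕0⊕1⊕1⊕0⊕0⊕1⊕0⊕1⊕0⊕1⊕0 = 0
s16: b16⊕b17⊕b18⊕b19⊕b20⊕b21⊕b22⊕b23⊕b24⊕b25⊕b26⊕b27⊕b28⊕b29⊕b30⊕b31 = 0⊕0⊕1⊕1⊕1⊕1⊕0⊕1⊕0⊕0⊕1⊕0⊕1⊕0⊕1⊕0 = 0
Syndrome (s16...s1) = 00000 → position 0 (no error).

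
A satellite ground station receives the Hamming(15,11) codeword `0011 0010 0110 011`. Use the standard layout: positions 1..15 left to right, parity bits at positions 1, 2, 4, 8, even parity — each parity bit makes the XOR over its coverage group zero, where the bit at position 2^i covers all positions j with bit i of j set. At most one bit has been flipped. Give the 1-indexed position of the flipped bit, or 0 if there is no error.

s1: b1⊕b3⊕b5⊕b7⊕b9⊕b11⊕b13⊕b15 = 0⊕1⊕0⊕1⊕0⊕1⊕0⊕1 = 0
s2: b2⊕b3⊕b6⊕b7⊕b10⊕b11⊕b14⊕b15 = 0⊕1⊕0⊕1⊕1⊕1⊕1⊕1 = 0
s4: b4⊕b5⊕b6⊕b7⊕b12⊕b13⊕b14⊕b15 = 1⊕0⊕0⊕1⊕0⊕0⊕1⊕1 = 0
s8: b8⊕b9⊕b10⊕b11⊕b12⊕b13⊕b14⊕b15 = 0⊕0⊕1⊕1⊕0⊕0⊕1⊕1 = 0
Syndrome (s8...s1) = 0000 → position 0 (no error).

0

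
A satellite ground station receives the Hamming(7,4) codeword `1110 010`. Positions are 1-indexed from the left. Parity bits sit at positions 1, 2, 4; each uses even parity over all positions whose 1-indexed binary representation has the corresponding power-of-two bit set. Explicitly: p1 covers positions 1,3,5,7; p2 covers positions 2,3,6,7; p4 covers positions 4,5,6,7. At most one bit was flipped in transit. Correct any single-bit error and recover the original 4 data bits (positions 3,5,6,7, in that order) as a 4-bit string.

1000

s1: b1⊕b3⊕b5⊕b7 = 1⊕1⊕0⊕0 = 0
s2: b2⊕b3⊕b6⊕b7 = 1⊕1⊕1⊕0 = 1
s4: b4⊕b5⊕b6⊕b7 = 0⊕0⊕1⊕0 = 1
Syndrome (s4...s1) = 110 → position 6.
Flip bit 6: corrected codeword = 1110000
Data bits at positions 3,5,6,7: 1000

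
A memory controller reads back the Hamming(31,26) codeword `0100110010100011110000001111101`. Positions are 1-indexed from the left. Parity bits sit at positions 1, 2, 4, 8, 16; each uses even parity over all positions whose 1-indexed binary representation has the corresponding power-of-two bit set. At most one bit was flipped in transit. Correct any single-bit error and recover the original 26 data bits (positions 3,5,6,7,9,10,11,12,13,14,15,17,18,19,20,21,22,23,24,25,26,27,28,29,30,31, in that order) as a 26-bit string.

01101010001110000000111101

s1: b1⊕b3⊕b5⊕b7⊕b9⊕b11⊕b13⊕b15⊕b17⊕b19⊕b21⊕b23⊕b25⊕b27⊕b29⊕b31 = 0⊕0⊕1⊕0⊕1⊕1⊕0⊕1⊕1⊕0⊕0⊕0⊕1⊕1⊕1⊕1 = 1
s2: b2⊕b3⊕b6⊕b7⊕b10⊕b11⊕b14⊕b15⊕b18⊕b19⊕b22⊕b23⊕b26⊕b27⊕b30⊕b31 = 1⊕0⊕1⊕0⊕0⊕1⊕0⊕1⊕1⊕0⊕0⊕0⊕1⊕1⊕0⊕1 = 0
s4: b4⊕b5⊕b6⊕b7⊕b12⊕b13⊕b14⊕b15⊕b20⊕b21⊕b22⊕b23⊕b28⊕b29⊕b30⊕b31 = 0⊕1⊕1⊕0⊕0⊕0⊕0⊕1⊕0⊕0⊕0⊕0⊕1⊕1⊕0⊕1 = 0
s8: b8⊕b9⊕b10⊕b11⊕b12⊕b13⊕b14⊕b15⊕b24⊕b25⊕b26⊕b27⊕b28⊕b29⊕b30⊕b31 = 0⊕1⊕0⊕1⊕0⊕0⊕0⊕1⊕0⊕1⊕1⊕1⊕1⊕1⊕0⊕1 = 1
s16: b16⊕b17⊕b18⊕b19⊕b20⊕b21⊕b22⊕b23⊕b24⊕b25⊕b26⊕b27⊕b28⊕b29⊕b30⊕b31 = 1⊕1⊕1⊕0⊕0⊕0⊕0⊕0⊕0⊕1⊕1⊕1⊕1⊕1⊕0⊕1 = 1
Syndrome (s16...s1) = 11001 → position 25.
Flip bit 25: corrected codeword = 0100110010100011110000000111101
Data bits at positions 3,5,6,7,9,10,11,12,13,14,15,17,18,19,20,21,22,23,24,25,26,27,28,29,30,31: 01101010001110000000111101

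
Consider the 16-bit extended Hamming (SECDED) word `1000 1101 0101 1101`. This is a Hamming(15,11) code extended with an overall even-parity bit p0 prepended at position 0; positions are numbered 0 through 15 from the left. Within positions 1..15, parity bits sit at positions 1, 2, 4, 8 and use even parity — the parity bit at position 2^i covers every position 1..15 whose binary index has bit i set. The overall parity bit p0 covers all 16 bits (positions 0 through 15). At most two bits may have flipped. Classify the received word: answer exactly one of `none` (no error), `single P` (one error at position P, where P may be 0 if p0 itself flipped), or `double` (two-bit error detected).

single 10

s1: b1⊕b3⊕b5⊕b7⊕b9⊕b11⊕b13⊕b15 = 0⊕0⊕1⊕1⊕1⊕1⊕1⊕1 = 0
s2: b2⊕b3⊕b6⊕b7⊕b10⊕b11⊕b14⊕b15 = 0⊕0⊕0⊕1⊕0⊕1⊕0⊕1 = 1
s4: b4⊕b5⊕b6⊕b7⊕b12⊕b13⊕b14⊕b15 = 1⊕1⊕0⊕1⊕1⊕1⊕0⊕1 = 0
s8: b8⊕b9⊕b10⊕b11⊕b12⊕b13⊕b14⊕b15 = 0⊕1⊕0⊕1⊕1⊕1⊕0⊕1 = 1
Syndrome (s8...s1) = 1010 → position 10.
Overall parity (XOR of all 16 bits, including p0): 1⊕0⊕0⊕0⊕1⊕1⊕0⊕1⊕0⊕1⊕0⊕1⊕1⊕1⊕0⊕1 = 1
Overall=1, syndrome position=10 → single-bit error at position 10.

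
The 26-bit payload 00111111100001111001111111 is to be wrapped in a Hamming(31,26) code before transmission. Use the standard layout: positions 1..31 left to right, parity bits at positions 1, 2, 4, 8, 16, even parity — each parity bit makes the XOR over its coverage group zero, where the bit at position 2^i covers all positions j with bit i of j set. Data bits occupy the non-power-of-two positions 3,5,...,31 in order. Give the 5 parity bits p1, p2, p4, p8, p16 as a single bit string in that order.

00101

Place data bits at non-power-of-two positions: b3=0, b5=0, b6=1, b7=1, b9=1, b10=1, b11=1, b12=1, b13=1, b14=0, b15=0, b17=0, b18=0, b19=1, b20=1, b21=1, b22=1, b23=0, b24=0, b25=1, b26=1, b27=1, b28=1, b29=1, b30=1, b31=1.
p1 = XOR of data positions {3,5,7,9,11,13,15,17,19,21,23,25,27,29,31} = 0⊕0⊕1⊕1⊕1⊕1⊕0⊕0⊕1⊕1⊕0⊕1⊕1⊕1⊕1 = 0
p2 = XOR of data positions {3,6,7,10,11,14,15,18,19,22,23,26,27,30,31} = 0⊕1⊕1⊕1⊕1⊕0⊕0⊕0⊕1⊕1⊕0⊕1⊕1⊕1⊕1 = 0
p4 = XOR of data positions {5,6,7,12,13,14,15,20,21,22,23,28,29,30,31} = 0⊕1⊕1⊕1⊕1⊕0⊕0⊕1⊕1⊕1⊕0⊕1⊕1⊕1⊕1 = 1
p8 = XOR of data positions {9,10,11,12,13,14,15,24,25,26,27,28,29,30,31} = 1⊕1⊕1⊕1⊕1⊕0⊕0⊕0⊕1⊕1⊕1⊕1⊕1⊕1⊕1 = 0
p16 = XOR of data positions {17,18,19,20,21,22,23,24,25,26,27,28,29,30,31} = 0⊕0⊕1⊕1⊕1⊕1⊕0⊕0⊕1⊕1⊕1⊕1⊕1⊕1⊕1 = 1
Parity bits p1,p2,p4,p8,p16 = 00101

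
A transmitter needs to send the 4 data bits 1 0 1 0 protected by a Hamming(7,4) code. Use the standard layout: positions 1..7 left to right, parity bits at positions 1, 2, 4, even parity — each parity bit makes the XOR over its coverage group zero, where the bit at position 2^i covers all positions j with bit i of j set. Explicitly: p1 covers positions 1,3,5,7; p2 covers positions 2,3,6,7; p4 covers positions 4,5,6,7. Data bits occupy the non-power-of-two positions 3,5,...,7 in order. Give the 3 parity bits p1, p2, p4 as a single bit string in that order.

101

Place data bits at non-power-of-two positions: b3=1, b5=0, b6=1, b7=0.
p1 = XOR of data positions {3,5,7} = 1⊕0⊕0 = 1
p2 = XOR of data positions {3,6,7} = 1⊕1⊕0 = 0
p4 = XOR of data positions {5,6,7} = 0⊕1⊕0 = 1
Parity bits p1,p2,p4 = 101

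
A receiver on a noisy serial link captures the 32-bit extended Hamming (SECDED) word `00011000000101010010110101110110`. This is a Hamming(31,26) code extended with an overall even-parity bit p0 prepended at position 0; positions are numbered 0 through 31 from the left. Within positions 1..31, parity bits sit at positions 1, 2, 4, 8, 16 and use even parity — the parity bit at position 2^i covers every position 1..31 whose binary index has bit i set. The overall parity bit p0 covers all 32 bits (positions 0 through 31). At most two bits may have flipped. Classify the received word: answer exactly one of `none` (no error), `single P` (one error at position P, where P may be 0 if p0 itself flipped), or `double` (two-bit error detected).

double

s1: b1⊕b3⊕b5⊕b7⊕b9⊕b11⊕b13⊕b15⊕b17⊕b19⊕b21⊕b23⊕b25⊕b27⊕b29⊕b31 = 0⊕1⊕0⊕0⊕0⊕1⊕1⊕1⊕0⊕0⊕1⊕1⊕1⊕1⊕1⊕0 = 1
s2: b2⊕b3⊕b6⊕b7⊕b10⊕b11⊕b14⊕b15⊕b18⊕b19⊕b22⊕b23⊕b26⊕b27⊕b30⊕b31 = 0⊕1⊕0⊕0⊕0⊕1⊕0⊕1⊕1⊕0⊕0⊕1⊕1⊕1⊕1⊕0 = 0
s4: b4⊕b5⊕b6⊕b7⊕b12⊕b13⊕b14⊕b15⊕b20⊕b21⊕b22⊕b23⊕b28⊕b29⊕b30⊕b31 = 1⊕0⊕0⊕0⊕0⊕1⊕0⊕1⊕1⊕1⊕0⊕1⊕0⊕1⊕1⊕0 = 0
s8: b8⊕b9⊕b10⊕b11⊕b12⊕b13⊕b14⊕b15⊕b24⊕b25⊕b26⊕b27⊕b28⊕b29⊕b30⊕b31 = 0⊕0⊕0⊕1⊕0⊕1⊕0⊕1⊕0⊕1⊕1⊕1⊕0⊕1⊕1⊕0 = 0
s16: b16⊕b17⊕b18⊕b19⊕b20⊕b21⊕b22⊕b23⊕b24⊕b25⊕b26⊕b27⊕b28⊕b29⊕b30⊕b31 = 0⊕0⊕1⊕0⊕1⊕1⊕0⊕1⊕0⊕1⊕1⊕1⊕0⊕1⊕1⊕0 = 1
Syndrome (s16...s1) = 10001 → position 17.
Overall parity (XOR of all 32 bits, including p0): 0⊕0⊕0⊕1⊕1⊕0⊕0⊕0⊕0⊕0⊕0⊕1⊕0⊕1⊕0⊕1⊕0⊕0⊕1⊕0⊕1⊕1⊕0⊕1⊕0⊕1⊕1⊕1⊕0⊕1⊕1⊕0 = 0
Overall=0, syndrome position=17 → double-bit error detected (uncorrectable).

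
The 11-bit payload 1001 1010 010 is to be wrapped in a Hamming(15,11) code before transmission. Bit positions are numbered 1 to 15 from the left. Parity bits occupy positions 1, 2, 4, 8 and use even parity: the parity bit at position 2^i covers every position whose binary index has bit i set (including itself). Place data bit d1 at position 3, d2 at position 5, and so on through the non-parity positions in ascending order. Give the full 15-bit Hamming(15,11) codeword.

001000111010010

Place data bits at non-power-of-two positions: b3=1, b5=0, b6=0, b7=1, b9=1, b10=0, b11=1, b12=0, b13=0, b14=1, b15=0.
p1 = XOR of data positions {3,5,7,9,11,13,15} = 1⊕0⊕1⊕1⊕1⊕0⊕0 = 0
p2 = XOR of data positions {3,6,7,10,11,14,15} = 1⊕0⊕1⊕0⊕1⊕1⊕0 = 0
p4 = XOR of data positions {5,6,7,12,13,14,15} = 0⊕0⊕1⊕0⊕0⊕1⊕0 = 0
p8 = XOR of data positions {9,10,11,12,13,14,15} = 1⊕0⊕1⊕0⊕0⊕1⊕0 = 1
Codeword b1..b15 = 001000111010010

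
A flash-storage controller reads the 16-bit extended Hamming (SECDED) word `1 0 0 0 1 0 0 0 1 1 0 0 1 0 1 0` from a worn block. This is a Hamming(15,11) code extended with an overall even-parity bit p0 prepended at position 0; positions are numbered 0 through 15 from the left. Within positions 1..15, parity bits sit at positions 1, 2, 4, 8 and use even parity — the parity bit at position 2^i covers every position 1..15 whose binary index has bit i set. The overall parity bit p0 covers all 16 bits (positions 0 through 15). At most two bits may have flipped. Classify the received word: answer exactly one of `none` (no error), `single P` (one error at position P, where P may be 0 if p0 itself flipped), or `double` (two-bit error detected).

double

s1: b1⊕b3⊕b5⊕b7⊕b9⊕b11⊕b13⊕b15 = 0⊕0⊕0⊕0⊕1⊕0⊕0⊕0 = 1
s2: b2⊕b3⊕b6⊕b7⊕b10⊕b11⊕b14⊕b15 = 0⊕0⊕0⊕0⊕0⊕0⊕1⊕0 = 1
s4: b4⊕b5⊕b6⊕b7⊕b12⊕b13⊕b14⊕b15 = 1⊕0⊕0⊕0⊕1⊕0⊕1⊕0 = 1
s8: b8⊕b9⊕b10⊕b11⊕b12⊕b13⊕b14⊕b15 = 1⊕1⊕0⊕0⊕1⊕0⊕1⊕0 = 0
Syndrome (s8...s1) = 0111 → position 7.
Overall parity (XOR of all 16 bits, including p0): 1⊕0⊕0⊕0⊕1⊕0⊕0⊕0⊕1⊕1⊕0⊕0⊕1⊕0⊕1⊕0 = 0
Overall=0, syndrome position=7 → double-bit error detected (uncorrectable).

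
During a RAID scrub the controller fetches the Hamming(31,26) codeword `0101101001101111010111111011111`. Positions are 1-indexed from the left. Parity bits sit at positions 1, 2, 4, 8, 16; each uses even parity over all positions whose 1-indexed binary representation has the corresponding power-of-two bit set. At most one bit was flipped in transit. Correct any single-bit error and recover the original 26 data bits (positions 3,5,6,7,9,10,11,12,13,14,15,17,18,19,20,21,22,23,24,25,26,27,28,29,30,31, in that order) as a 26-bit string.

s1: b1⊕b3⊕b5⊕b7⊕b9⊕b11⊕b13⊕b15⊕b17⊕b19⊕b21⊕b23⊕b25⊕b27⊕b29⊕b31 = 0⊕0⊕1⊕1⊕0⊕1⊕1⊕1⊕0⊕0⊕1⊕1⊕1⊕1⊕1⊕1 = 1
s2: b2⊕b3⊕b6⊕b7⊕b10⊕b11⊕b14⊕b15⊕b18⊕b19⊕b22⊕b23⊕b26⊕b27⊕b30⊕b31 = 1⊕0⊕0⊕1⊕1⊕1⊕1⊕1⊕1⊕0⊕1⊕1⊕0⊕1⊕1⊕1 = 0
s4: b4⊕b5⊕b6⊕b7⊕b12⊕b13⊕b14⊕b15⊕b20⊕b21⊕b22⊕b23⊕b28⊕b29⊕b30⊕b31 = 1⊕1⊕0⊕1⊕0⊕1⊕1⊕1⊕1⊕1⊕1⊕1⊕1⊕1⊕1⊕1 = 0
s8: b8⊕b9⊕b10⊕b11⊕b12⊕b13⊕b14⊕b15⊕b24⊕b25⊕b26⊕b27⊕b28⊕b29⊕b30⊕b31 = 0⊕0⊕1⊕1⊕0⊕1⊕1⊕1⊕1⊕1⊕0⊕1⊕1⊕1⊕1⊕1 = 0
s16: b16⊕b17⊕b18⊕b19⊕b20⊕b21⊕b22⊕b23⊕b24⊕b25⊕b26⊕b27⊕b28⊕b29⊕b30⊕b31 = 1⊕0⊕1⊕0⊕1⊕1⊕1⊕1⊕1⊕1⊕0⊕1⊕1⊕1⊕1⊕1 = 1
Syndrome (s16...s1) = 10001 → position 17.
Flip bit 17: corrected codeword = 0101101001101111110111111011111
Data bits at positions 3,5,6,7,9,10,11,12,13,14,15,17,18,19,20,21,22,23,24,25,26,27,28,29,30,31: 01010110111110111111011111

01010110111110111111011111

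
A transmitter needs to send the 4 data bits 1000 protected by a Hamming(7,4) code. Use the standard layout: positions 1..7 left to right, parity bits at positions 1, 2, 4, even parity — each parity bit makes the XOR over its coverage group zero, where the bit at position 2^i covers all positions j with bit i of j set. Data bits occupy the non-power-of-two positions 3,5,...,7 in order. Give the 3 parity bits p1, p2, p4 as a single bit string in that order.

110

Place data bits at non-power-of-two positions: b3=1, b5=0, b6=0, b7=0.
p1 = XOR of data positions {3,5,7} = 1⊕0⊕0 = 1
p2 = XOR of data positions {3,6,7} = 1⊕0⊕0 = 1
p4 = XOR of data positions {5,6,7} = 0⊕0⊕0 = 0
Parity bits p1,p2,p4 = 110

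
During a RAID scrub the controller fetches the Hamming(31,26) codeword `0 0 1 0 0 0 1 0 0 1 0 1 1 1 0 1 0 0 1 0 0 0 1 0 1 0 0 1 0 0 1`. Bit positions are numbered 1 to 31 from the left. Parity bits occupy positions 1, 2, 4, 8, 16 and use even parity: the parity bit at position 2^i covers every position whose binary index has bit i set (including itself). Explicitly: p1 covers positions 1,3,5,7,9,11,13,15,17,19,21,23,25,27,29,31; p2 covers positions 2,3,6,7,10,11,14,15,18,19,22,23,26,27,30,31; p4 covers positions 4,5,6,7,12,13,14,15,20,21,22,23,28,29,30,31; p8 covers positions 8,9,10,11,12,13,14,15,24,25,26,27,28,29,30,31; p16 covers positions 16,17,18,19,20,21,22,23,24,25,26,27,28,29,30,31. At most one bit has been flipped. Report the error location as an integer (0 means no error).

s1: b1⊕b3⊕b5⊕b7⊕b9⊕b11⊕b13⊕b15⊕b17⊕b19⊕b21⊕b23⊕b25⊕b27⊕b29⊕b31 = 0⊕1⊕0⊕1⊕0⊕0⊕1⊕0⊕0⊕1⊕0⊕1⊕1⊕0⊕0⊕1 = 1
s2: b2⊕b3⊕b6⊕b7⊕b10⊕b11⊕b14⊕b15⊕b18⊕b19⊕b22⊕b23⊕b26⊕b27⊕b30⊕b31 = 0⊕1⊕0⊕1⊕1⊕0⊕1⊕0⊕0⊕1⊕0⊕1⊕0⊕0⊕0⊕1 = 1
s4: b4⊕b5⊕b6⊕b7⊕b12⊕b13⊕b14⊕b15⊕b20⊕b21⊕b22⊕b23⊕b28⊕b29⊕b30⊕b31 = 0⊕0⊕0⊕1⊕1⊕1⊕1⊕0⊕0⊕0⊕0⊕1⊕1⊕0⊕0⊕1 = 1
s8: b8⊕b9⊕b10⊕b11⊕b12⊕b13⊕b14⊕b15⊕b24⊕b25⊕b26⊕b27⊕b28⊕b29⊕b30⊕b31 = 0⊕0⊕1⊕0⊕1⊕1⊕1⊕0⊕0⊕1⊕0⊕0⊕1⊕0⊕0⊕1 = 1
s16: b16⊕b17⊕b18⊕b19⊕b20⊕b21⊕b22⊕b23⊕b24⊕b25⊕b26⊕b27⊕b28⊕b29⊕b30⊕b31 = 1⊕0⊕0⊕1⊕0⊕0⊕0⊕1⊕0⊕1⊕0⊕0⊕1⊕0⊕0⊕1 = 0
Syndrome (s16...s1) = 01111 → position 15.

15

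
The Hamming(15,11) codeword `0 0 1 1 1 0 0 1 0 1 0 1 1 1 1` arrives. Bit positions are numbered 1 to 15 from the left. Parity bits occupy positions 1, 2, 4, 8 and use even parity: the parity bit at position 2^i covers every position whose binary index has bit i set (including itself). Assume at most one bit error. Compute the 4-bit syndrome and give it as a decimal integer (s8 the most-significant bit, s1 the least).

s1: b1⊕b3⊕b5⊕b7⊕b9⊕b11⊕b13⊕b15 = 0⊕1⊕1⊕0⊕0⊕0⊕1⊕1 = 0
s2: b2⊕b3⊕b6⊕b7⊕b10⊕b11⊕b14⊕b15 = 0⊕1⊕0⊕0⊕1⊕0⊕1⊕1 = 0
s4: b4⊕b5⊕b6⊕b7⊕b12⊕b13⊕b14⊕b15 = 1⊕1⊕0⊕0⊕1⊕1⊕1⊕1 = 0
s8: b8⊕b9⊕b10⊕b11⊕b12⊕b13⊕b14⊕b15 = 1⊕0⊕1⊕0⊕1⊕1⊕1⊕1 = 0
Syndrome (s8...s1) = 0000 → position 0 (no error).

0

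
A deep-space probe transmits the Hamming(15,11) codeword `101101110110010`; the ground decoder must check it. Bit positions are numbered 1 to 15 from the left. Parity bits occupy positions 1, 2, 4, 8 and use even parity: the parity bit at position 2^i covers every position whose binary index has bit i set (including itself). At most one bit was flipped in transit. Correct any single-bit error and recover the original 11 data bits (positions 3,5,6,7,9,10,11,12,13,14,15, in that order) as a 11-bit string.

10110110010

s1: b1⊕b3⊕b5⊕b7⊕b9⊕b11⊕b13⊕b15 = 1⊕1⊕0⊕1⊕0⊕1⊕0⊕0 = 0
s2: b2⊕b3⊕b6⊕b7⊕b10⊕b11⊕b14⊕b15 = 0⊕1⊕1⊕1⊕1⊕1⊕1⊕0 = 0
s4: b4⊕b5⊕b6⊕b7⊕b12⊕b13⊕b14⊕b15 = 1⊕0⊕1⊕1⊕0⊕0⊕1⊕0 = 0
s8: b8⊕b9⊕b10⊕b11⊕b12⊕b13⊕b14⊕b15 = 1⊕0⊕1⊕1⊕0⊕0⊕1⊕0 = 0
Syndrome (s8...s1) = 0000 → position 0 (no error).
No correction needed.
Data bits at positions 3,5,6,7,9,10,11,12,13,14,15: 10110110010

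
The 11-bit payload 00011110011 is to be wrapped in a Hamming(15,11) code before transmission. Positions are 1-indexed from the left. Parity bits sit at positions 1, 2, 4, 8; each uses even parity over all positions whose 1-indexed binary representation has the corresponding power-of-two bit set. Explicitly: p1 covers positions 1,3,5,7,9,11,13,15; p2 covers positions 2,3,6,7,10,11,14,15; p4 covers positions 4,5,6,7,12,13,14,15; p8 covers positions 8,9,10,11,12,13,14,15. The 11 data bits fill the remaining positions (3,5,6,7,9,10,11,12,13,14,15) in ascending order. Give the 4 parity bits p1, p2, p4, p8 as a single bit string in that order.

0111

Place data bits at non-power-of-two positions: b3=0, b5=0, b6=0, b7=1, b9=1, b10=1, b11=1, b12=0, b13=0, b14=1, b15=1.
p1 = XOR of data positions {3,5,7,9,11,13,15} = 0⊕0⊕1⊕1⊕1⊕0⊕1 = 0
p2 = XOR of data positions {3,6,7,10,11,14,15} = 0⊕0⊕1⊕1⊕1⊕1⊕1 = 1
p4 = XOR of data positions {5,6,7,12,13,14,15} = 0⊕0⊕1⊕0⊕0⊕1⊕1 = 1
p8 = XOR of data positions {9,10,11,12,13,14,15} = 1⊕1⊕1⊕0⊕0⊕1⊕1 = 1
Parity bits p1,p2,p4,p8 = 0111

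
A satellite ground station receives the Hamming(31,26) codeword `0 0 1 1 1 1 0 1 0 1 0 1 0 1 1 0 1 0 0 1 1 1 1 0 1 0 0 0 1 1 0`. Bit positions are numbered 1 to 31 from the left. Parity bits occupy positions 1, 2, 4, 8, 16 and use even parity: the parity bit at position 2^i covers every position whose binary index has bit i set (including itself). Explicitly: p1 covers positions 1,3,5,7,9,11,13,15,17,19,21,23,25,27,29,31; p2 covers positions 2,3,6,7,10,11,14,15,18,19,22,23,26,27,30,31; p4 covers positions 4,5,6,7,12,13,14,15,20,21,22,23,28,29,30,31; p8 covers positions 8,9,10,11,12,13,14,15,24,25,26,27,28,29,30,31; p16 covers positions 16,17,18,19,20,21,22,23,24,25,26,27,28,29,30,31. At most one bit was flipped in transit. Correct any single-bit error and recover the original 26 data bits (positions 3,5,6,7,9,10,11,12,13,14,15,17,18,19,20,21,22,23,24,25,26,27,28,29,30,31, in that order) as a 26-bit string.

s1: b1⊕b3⊕b5⊕b7⊕b9⊕b11⊕b13⊕b15⊕b17⊕b19⊕b21⊕b23⊕b25⊕b27⊕b29⊕b31 = 0⊕1⊕1⊕0⊕0⊕0⊕0⊕1⊕1⊕0⊕1⊕1⊕1⊕0⊕1⊕0 = 0
s2: b2⊕b3⊕b6⊕b7⊕b10⊕b11⊕b14⊕b15⊕b18⊕b19⊕b22⊕b23⊕b26⊕b27⊕b30⊕b31 = 0⊕1⊕1⊕0⊕1⊕0⊕1⊕1⊕0⊕0⊕1⊕1⊕0⊕0⊕1⊕0 = 0
s4: b4⊕b5⊕b6⊕b7⊕b12⊕b13⊕b14⊕b15⊕b20⊕b21⊕b22⊕b23⊕b28⊕b29⊕b30⊕b31 = 1⊕1⊕1⊕0⊕1⊕0⊕1⊕1⊕1⊕1⊕1⊕1⊕0⊕1⊕1⊕0 = 0
s8: b8⊕b9⊕b10⊕b11⊕b12⊕b13⊕b14⊕b15⊕b24⊕b25⊕b26⊕b27⊕b28⊕b29⊕b30⊕b31 = 1⊕0⊕1⊕0⊕1⊕0⊕1⊕1⊕0⊕1⊕0⊕0⊕0⊕1⊕1⊕0 = 0
s16: b16⊕b17⊕b18⊕b19⊕b20⊕b21⊕b22⊕b23⊕b24⊕b25⊕b26⊕b27⊕b28⊕b29⊕b30⊕b31 = 0⊕1⊕0⊕0⊕1⊕1⊕1⊕1⊕0⊕1⊕0⊕0⊕0⊕1⊕1⊕0 = 0
Syndrome (s16...s1) = 00000 → position 0 (no error).
No correction needed.
Data bits at positions 3,5,6,7,9,10,11,12,13,14,15,17,18,19,20,21,22,23,24,25,26,27,28,29,30,31: 11100101011100111101000110

11100101011100111101000110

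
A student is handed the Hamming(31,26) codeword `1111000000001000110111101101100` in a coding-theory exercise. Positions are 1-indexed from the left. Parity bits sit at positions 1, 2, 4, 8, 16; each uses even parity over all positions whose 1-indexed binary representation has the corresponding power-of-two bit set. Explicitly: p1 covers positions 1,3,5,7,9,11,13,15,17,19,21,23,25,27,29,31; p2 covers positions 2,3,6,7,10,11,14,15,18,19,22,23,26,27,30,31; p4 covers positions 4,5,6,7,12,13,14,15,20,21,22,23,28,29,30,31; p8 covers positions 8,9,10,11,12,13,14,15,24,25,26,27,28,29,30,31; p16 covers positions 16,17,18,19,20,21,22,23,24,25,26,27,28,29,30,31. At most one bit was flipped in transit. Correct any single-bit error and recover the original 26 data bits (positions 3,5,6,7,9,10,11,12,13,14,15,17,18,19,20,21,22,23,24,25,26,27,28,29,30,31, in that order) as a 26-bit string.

10000000100110111101101100

s1: b1⊕b3⊕b5⊕b7⊕b9⊕b11⊕b13⊕b15⊕b17⊕b19⊕b21⊕b23⊕b25⊕b27⊕b29⊕b31 = 1⊕1⊕0⊕0⊕0⊕0⊕1⊕0⊕1⊕0⊕1⊕1⊕1⊕0⊕1⊕0 = 0
s2: b2⊕b3⊕b6⊕b7⊕b10⊕b11⊕b14⊕b15⊕b18⊕b19⊕b22⊕b23⊕b26⊕b27⊕b30⊕b31 = 1⊕1⊕0⊕0⊕0⊕0⊕0⊕0⊕1⊕0⊕1⊕1⊕1⊕0⊕0⊕0 = 0
s4: b4⊕b5⊕b6⊕b7⊕b12⊕b13⊕b14⊕b15⊕b20⊕b21⊕b22⊕b23⊕b28⊕b29⊕b30⊕b31 = 1⊕0⊕0⊕0⊕0⊕1⊕0⊕0⊕1⊕1⊕1⊕1⊕1⊕1⊕0⊕0 = 0
s8: b8⊕b9⊕b10⊕b11⊕b12⊕b13⊕b14⊕b15⊕b24⊕b25⊕b26⊕b27⊕b28⊕b29⊕b30⊕b31 = 0⊕0⊕0⊕0⊕0⊕1⊕0⊕0⊕0⊕1⊕1⊕0⊕1⊕1⊕0⊕0 = 1
s16: b16⊕b17⊕b18⊕b19⊕b20⊕b21⊕b22⊕b23⊕b24⊕b25⊕b26⊕b27⊕b28⊕b29⊕b30⊕b31 = 0⊕1⊕1⊕0⊕1⊕1⊕1⊕1⊕0⊕1⊕1⊕0⊕1⊕1⊕0⊕0 = 0
Syndrome (s16...s1) = 01000 → position 8.
Flip bit 8: corrected codeword = 1111000100001000110111101101100
Data bits at positions 3,5,6,7,9,10,11,12,13,14,15,17,18,19,20,21,22,23,24,25,26,27,28,29,30,31: 10000000100110111101101100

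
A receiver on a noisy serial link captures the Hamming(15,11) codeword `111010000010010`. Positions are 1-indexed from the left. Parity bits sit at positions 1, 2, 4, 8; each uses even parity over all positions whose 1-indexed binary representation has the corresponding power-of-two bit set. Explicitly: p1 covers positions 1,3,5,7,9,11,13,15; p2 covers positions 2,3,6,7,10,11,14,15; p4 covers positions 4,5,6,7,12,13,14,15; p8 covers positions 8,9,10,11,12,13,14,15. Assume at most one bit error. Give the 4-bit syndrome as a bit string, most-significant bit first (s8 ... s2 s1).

s1: b1⊕b3⊕b5⊕b7⊕b9⊕b11⊕b13⊕b15 = 1⊕1⊕1⊕0⊕0⊕1⊕0⊕0 = 0
s2: b2⊕b3⊕b6⊕b7⊕b10⊕b11⊕b14⊕b15 = 1⊕1⊕0⊕0⊕0⊕1⊕1⊕0 = 0
s4: b4⊕b5⊕b6⊕b7⊕b12⊕b13⊕b14⊕b15 = 0⊕1⊕0⊕0⊕0⊕0⊕1⊕0 = 0
s8: b8⊕b9⊕b10⊕b11⊕b12⊕b13⊕b14⊕b15 = 0⊕0⊕0⊕1⊕0⊕0⊕1⊕0 = 0
Syndrome (s8...s1) = 0000 → position 0 (no error).

0000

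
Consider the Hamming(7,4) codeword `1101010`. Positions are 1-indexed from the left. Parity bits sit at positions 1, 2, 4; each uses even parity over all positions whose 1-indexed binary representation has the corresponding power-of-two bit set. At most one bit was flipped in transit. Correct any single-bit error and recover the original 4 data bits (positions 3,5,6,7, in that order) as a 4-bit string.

0010

s1: b1⊕b3⊕b5⊕b7 = 1⊕0⊕0⊕0 = 1
s2: b2⊕b3⊕b6⊕b7 = 1⊕0⊕1⊕0 = 0
s4: b4⊕b5⊕b6⊕b7 = 1⊕0⊕1⊕0 = 0
Syndrome (s4...s1) = 001 → position 1.
Flip bit 1: corrected codeword = 0101010
Data bits at positions 3,5,6,7: 0010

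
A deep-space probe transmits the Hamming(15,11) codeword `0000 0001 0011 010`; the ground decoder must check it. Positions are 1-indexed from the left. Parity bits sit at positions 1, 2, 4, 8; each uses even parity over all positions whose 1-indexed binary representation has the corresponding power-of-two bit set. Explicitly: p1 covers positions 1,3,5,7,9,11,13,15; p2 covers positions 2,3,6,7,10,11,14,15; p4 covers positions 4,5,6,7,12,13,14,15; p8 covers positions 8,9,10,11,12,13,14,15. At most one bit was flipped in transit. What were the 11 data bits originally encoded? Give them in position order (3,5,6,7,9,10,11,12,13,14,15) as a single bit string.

00000011010

s1: b1⊕b3⊕b5⊕b7⊕b9⊕b11⊕b13⊕b15 = 0⊕0⊕0⊕0⊕0⊕1⊕0⊕0 = 1
s2: b2⊕b3⊕b6⊕b7⊕b10⊕b11⊕b14⊕b15 = 0⊕0⊕0⊕0⊕0⊕1⊕1⊕0 = 0
s4: b4⊕b5⊕b6⊕b7⊕b12⊕b13⊕b14⊕b15 = 0⊕0⊕0⊕0⊕1⊕0⊕1⊕0 = 0
s8: b8⊕b9⊕b10⊕b11⊕b12⊕b13⊕b14⊕b15 = 1⊕0⊕0⊕1⊕1⊕0⊕1⊕0 = 0
Syndrome (s8...s1) = 0001 → position 1.
Flip bit 1: corrected codeword = 100000010011010
Data bits at positions 3,5,6,7,9,10,11,12,13,14,15: 00000011010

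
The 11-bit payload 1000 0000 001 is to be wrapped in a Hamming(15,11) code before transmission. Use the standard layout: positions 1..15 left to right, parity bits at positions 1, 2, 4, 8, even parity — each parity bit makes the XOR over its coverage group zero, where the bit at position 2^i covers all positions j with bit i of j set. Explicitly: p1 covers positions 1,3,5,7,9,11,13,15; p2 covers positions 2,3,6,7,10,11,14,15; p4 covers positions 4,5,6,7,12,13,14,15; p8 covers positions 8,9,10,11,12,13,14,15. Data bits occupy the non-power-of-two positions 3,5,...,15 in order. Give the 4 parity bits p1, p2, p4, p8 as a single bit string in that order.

Place data bits at non-power-of-two positions: b3=1, b5=0, b6=0, b7=0, b9=0, b10=0, b11=0, b12=0, b13=0, b14=0, b15=1.
p1 = XOR of data positions {3,5,7,9,11,13,15} = 1⊕0⊕0⊕0⊕0⊕0⊕1 = 0
p2 = XOR of data positions {3,6,7,10,11,14,15} = 1⊕0⊕0⊕0⊕0⊕0⊕1 = 0
p4 = XOR of data positions {5,6,7,12,13,14,15} = 0⊕0⊕0⊕0⊕0⊕0⊕1 = 1
p8 = XOR of data positions {9,10,11,12,13,14,15} = 0⊕0⊕0⊕0⊕0⊕0⊕1 = 1
Parity bits p1,p2,p4,p8 = 0011

0011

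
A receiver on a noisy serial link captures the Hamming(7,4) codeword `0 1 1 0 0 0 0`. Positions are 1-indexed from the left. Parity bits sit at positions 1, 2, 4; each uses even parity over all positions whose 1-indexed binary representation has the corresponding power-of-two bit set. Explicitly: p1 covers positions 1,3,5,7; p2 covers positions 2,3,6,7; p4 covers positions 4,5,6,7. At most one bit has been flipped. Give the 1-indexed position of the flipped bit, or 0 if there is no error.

s1: b1⊕b3⊕b5⊕b7 = 0⊕1⊕0⊕0 = 1
s2: b2⊕b3⊕b6⊕b7 = 1⊕1⊕0⊕0 = 0
s4: b4⊕b5⊕b6⊕b7 = 0⊕0⊕0⊕0 = 0
Syndrome (s4...s1) = 001 → position 1.

1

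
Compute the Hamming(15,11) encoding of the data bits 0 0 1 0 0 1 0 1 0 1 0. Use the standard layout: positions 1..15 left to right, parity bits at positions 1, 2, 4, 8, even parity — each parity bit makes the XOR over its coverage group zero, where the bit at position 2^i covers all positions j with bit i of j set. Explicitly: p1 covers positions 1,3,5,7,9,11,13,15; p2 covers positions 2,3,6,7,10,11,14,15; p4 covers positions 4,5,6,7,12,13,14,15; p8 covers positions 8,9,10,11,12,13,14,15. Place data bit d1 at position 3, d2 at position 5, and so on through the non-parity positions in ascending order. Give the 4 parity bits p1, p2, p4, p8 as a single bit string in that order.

Place data bits at non-power-of-two positions: b3=0, b5=0, b6=1, b7=0, b9=0, b10=1, b11=0, b12=1, b13=0, b14=1, b15=0.
p1 = XOR of data positions {3,5,7,9,11,13,15} = 0⊕0⊕0⊕0⊕0⊕0⊕0 = 0
p2 = XOR of data positions {3,6,7,10,11,14,15} = 0⊕1⊕0⊕1⊕0⊕1⊕0 = 1
p4 = XOR of data positions {5,6,7,12,13,14,15} = 0⊕1⊕0⊕1⊕0⊕1⊕0 = 1
p8 = XOR of data positions {9,10,11,12,13,14,15} = 0⊕1⊕0⊕1⊕0⊕1⊕0 = 1
Parity bits p1,p2,p4,p8 = 0111

0111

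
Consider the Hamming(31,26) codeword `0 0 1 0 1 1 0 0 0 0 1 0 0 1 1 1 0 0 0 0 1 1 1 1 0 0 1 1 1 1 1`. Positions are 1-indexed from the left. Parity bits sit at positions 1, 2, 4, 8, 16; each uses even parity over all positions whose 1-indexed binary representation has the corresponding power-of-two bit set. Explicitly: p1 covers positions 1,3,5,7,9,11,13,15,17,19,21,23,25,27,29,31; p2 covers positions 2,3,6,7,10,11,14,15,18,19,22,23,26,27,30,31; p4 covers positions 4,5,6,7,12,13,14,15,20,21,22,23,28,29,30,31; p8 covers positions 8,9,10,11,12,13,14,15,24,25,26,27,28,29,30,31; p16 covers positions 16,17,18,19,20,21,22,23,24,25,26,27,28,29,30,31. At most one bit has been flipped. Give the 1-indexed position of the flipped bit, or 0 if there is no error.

s1: b1⊕b3⊕b5⊕b7⊕b9⊕b11⊕b13⊕b15⊕b17⊕b19⊕b21⊕b23⊕b25⊕b27⊕b29⊕b31 = 0⊕1⊕1⊕0⊕0⊕1⊕0⊕1⊕0⊕0⊕1⊕1⊕0⊕1⊕1⊕1 = 1
s2: b2⊕b3⊕b6⊕b7⊕b10⊕b11⊕b14⊕b15⊕b18⊕b19⊕b22⊕b23⊕b26⊕b27⊕b30⊕b31 = 0⊕1⊕1⊕0⊕0⊕1⊕1⊕1⊕0⊕0⊕1⊕1⊕0⊕1⊕1⊕1 = 0
s4: b4⊕b5⊕b6⊕b7⊕b12⊕b13⊕b14⊕b15⊕b20⊕b21⊕b22⊕b23⊕b28⊕b29⊕b30⊕b31 = 0⊕1⊕1⊕0⊕0⊕0⊕1⊕1⊕0⊕1⊕1⊕1⊕1⊕1⊕1⊕1 = 1
s8: b8⊕b9⊕b10⊕b11⊕b12⊕b13⊕b14⊕b15⊕b24⊕b25⊕b26⊕b27⊕b28⊕b29⊕b30⊕b31 = 0⊕0⊕0⊕1⊕0⊕0⊕1⊕1⊕1⊕0⊕0⊕1⊕1⊕1⊕1⊕1 = 1
s16: b16⊕b17⊕b18⊕b19⊕b20⊕b21⊕b22⊕b23⊕b24⊕b25⊕b26⊕b27⊕b28⊕b29⊕b30⊕b31 = 1⊕0⊕0⊕0⊕0⊕1⊕1⊕1⊕1⊕0⊕0⊕1⊕1⊕1⊕1⊕1 = 0
Syndrome (s16...s1) = 01101 → position 13.

13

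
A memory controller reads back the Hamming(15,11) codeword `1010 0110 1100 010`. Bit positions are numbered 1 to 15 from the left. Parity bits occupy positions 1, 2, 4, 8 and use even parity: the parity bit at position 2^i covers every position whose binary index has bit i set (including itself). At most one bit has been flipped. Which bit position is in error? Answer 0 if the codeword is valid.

14

s1: b1⊕b3⊕b5⊕b7⊕b9⊕b11⊕b13⊕b15 = 1⊕1⊕0⊕1⊕1⊕0⊕0⊕0 = 0
s2: b2⊕b3⊕b6⊕b7⊕b10⊕b11⊕b14⊕b15 = 0⊕1⊕1⊕1⊕1⊕0⊕1⊕0 = 1
s4: b4⊕b5⊕b6⊕b7⊕b12⊕b13⊕b14⊕b15 = 0⊕0⊕1⊕1⊕0⊕0⊕1⊕0 = 1
s8: b8⊕b9⊕b10⊕b11⊕b12⊕b13⊕b14⊕b15 = 0⊕1⊕1⊕0⊕0⊕0⊕1⊕0 = 1
Syndrome (s8...s1) = 1110 → position 14.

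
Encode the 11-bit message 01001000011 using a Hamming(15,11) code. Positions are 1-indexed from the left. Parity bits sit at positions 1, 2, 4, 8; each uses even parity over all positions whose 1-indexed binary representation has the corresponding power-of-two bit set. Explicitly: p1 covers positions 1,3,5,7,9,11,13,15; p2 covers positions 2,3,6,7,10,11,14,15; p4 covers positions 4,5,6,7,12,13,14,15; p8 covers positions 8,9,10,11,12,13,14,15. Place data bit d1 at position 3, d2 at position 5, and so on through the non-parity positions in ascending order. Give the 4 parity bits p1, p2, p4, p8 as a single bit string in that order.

1011

Place data bits at non-power-of-two positions: b3=0, b5=1, b6=0, b7=0, b9=1, b10=0, b11=0, b12=0, b13=0, b14=1, b15=1.
p1 = XOR of data positions {3,5,7,9,11,13,15} = 0⊕1⊕0⊕1⊕0⊕0⊕1 = 1
p2 = XOR of data positions {3,6,7,10,11,14,15} = 0⊕0⊕0⊕0⊕0⊕1⊕1 = 0
p4 = XOR of data positions {5,6,7,12,13,14,15} = 1⊕0⊕0⊕0⊕0⊕1⊕1 = 1
p8 = XOR of data positions {9,10,11,12,13,14,15} = 1⊕0⊕0⊕0⊕0⊕1⊕1 = 1
Parity bits p1,p2,p4,p8 = 1011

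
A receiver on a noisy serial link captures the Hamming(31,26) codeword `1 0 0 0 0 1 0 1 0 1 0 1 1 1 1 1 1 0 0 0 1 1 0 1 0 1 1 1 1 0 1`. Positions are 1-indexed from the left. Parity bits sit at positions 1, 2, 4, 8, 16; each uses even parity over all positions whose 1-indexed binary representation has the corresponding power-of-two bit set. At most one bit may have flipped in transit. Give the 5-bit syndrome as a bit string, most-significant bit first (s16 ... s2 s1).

00000

s1: b1⊕b3⊕b5⊕b7⊕b9⊕b11⊕b13⊕b15⊕b17⊕b19⊕b21⊕b23⊕b25⊕b27⊕b29⊕b31 = 1⊕0⊕0⊕0⊕0⊕0⊕1⊕1⊕1⊕0⊕1⊕0⊕0⊕1⊕1⊕1 = 0
s2: b2⊕b3⊕b6⊕b7⊕b10⊕b11⊕b14⊕b15⊕b18⊕b19⊕b22⊕b23⊕b26⊕b27⊕b30⊕b31 = 0⊕0⊕1⊕0⊕1⊕0⊕1⊕1⊕0⊕0⊕1⊕0⊕1⊕1⊕0⊕1 = 0
s4: b4⊕b5⊕b6⊕b7⊕b12⊕b13⊕b14⊕b15⊕b20⊕b21⊕b22⊕b23⊕b28⊕b29⊕b30⊕b31 = 0⊕0⊕1⊕0⊕1⊕1⊕1⊕1⊕0⊕1⊕1⊕0⊕1⊕1⊕0⊕1 = 0
s8: b8⊕b9⊕b10⊕b11⊕b12⊕b13⊕b14⊕b15⊕b24⊕b25⊕b26⊕b27⊕b28⊕b29⊕b30⊕b31 = 1⊕0⊕1⊕0⊕1⊕1⊕1⊕1⊕1⊕0⊕1⊕1⊕1⊕1⊕0⊕1 = 0
s16: b16⊕b17⊕b18⊕b19⊕b20⊕b21⊕b22⊕b23⊕b24⊕b25⊕b26⊕b27⊕b28⊕b29⊕b30⊕b31 = 1⊕1⊕0⊕0⊕0⊕1⊕1⊕0⊕1⊕0⊕1⊕1⊕1⊕1⊕0⊕1 = 0
Syndrome (s16...s1) = 00000 → position 0 (no error).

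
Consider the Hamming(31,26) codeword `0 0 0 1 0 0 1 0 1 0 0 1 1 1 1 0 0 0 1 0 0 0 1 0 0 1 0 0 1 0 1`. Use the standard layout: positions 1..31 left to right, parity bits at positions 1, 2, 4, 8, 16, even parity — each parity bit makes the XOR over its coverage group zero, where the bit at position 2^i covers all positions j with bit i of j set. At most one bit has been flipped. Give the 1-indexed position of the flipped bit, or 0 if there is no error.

s1: b1⊕b3⊕b5⊕b7⊕b9⊕b11⊕b13⊕b15⊕b17⊕b19⊕b21⊕b23⊕b25⊕b27⊕b29⊕b31 = 0⊕0⊕0⊕1⊕1⊕0⊕1⊕1⊕0⊕1⊕0⊕1⊕0⊕0⊕1⊕1 = 0
s2: b2⊕b3⊕b6⊕b7⊕b10⊕b11⊕b14⊕b15⊕b18⊕b19⊕b22⊕b23⊕b26⊕b27⊕b30⊕b31 = 0⊕0⊕0⊕1⊕0⊕0⊕1⊕1⊕0⊕1⊕0⊕1⊕1⊕0⊕0⊕1 = 1
s4: b4⊕b5⊕b6⊕b7⊕b12⊕b13⊕b14⊕b15⊕b20⊕b21⊕b22⊕b23⊕b28⊕b29⊕b30⊕b31 = 1⊕0⊕0⊕1⊕1⊕1⊕1⊕1⊕0⊕0⊕0⊕1⊕0⊕1⊕0⊕1 = 1
s8: b8⊕b9⊕b10⊕b11⊕b12⊕b13⊕b14⊕b15⊕b24⊕b25⊕b26⊕b27⊕b28⊕b29⊕b30⊕b31 = 0⊕1⊕0⊕0⊕1⊕1⊕1⊕1⊕0⊕0⊕1⊕0⊕0⊕1⊕0⊕1 = 0
s16: b16⊕b17⊕b18⊕b19⊕b20⊕b21⊕b22⊕b23⊕b24⊕b25⊕b26⊕b27⊕b28⊕b29⊕b30⊕b31 = 0⊕0⊕0⊕1⊕0⊕0⊕0⊕1⊕0⊕0⊕1⊕0⊕0⊕1⊕0⊕1 = 1
Syndrome (s16...s1) = 10110 → position 22.

22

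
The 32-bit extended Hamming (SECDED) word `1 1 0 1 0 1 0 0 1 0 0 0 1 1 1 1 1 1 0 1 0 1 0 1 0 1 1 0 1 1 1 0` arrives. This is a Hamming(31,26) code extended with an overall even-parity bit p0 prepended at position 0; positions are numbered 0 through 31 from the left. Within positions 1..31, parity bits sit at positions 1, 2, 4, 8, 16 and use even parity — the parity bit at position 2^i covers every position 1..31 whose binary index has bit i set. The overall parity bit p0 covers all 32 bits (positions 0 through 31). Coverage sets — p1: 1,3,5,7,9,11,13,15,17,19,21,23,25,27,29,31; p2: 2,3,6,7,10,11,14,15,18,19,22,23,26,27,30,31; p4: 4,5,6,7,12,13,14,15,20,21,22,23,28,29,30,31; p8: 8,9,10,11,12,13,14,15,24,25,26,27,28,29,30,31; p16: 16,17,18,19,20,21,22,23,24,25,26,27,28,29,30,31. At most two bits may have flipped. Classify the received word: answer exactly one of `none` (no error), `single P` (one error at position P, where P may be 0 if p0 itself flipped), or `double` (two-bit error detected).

single 3

s1: b1⊕b3⊕b5⊕b7⊕b9⊕b11⊕b13⊕b15⊕b17⊕b19⊕b21⊕b23⊕b25⊕b27⊕b29⊕b31 = 1⊕1⊕1⊕0⊕0⊕0⊕1⊕1⊕1⊕1⊕1⊕1⊕1⊕0⊕1⊕0 = 1
s2: b2⊕b3⊕b6⊕b7⊕b10⊕b11⊕b14⊕b15⊕b18⊕b19⊕b22⊕b23⊕b26⊕b27⊕b30⊕b31 = 0⊕1⊕0⊕0⊕0⊕0⊕1⊕1⊕0⊕1⊕0⊕1⊕1⊕0⊕1⊕0 = 1
s4: b4⊕b5⊕b6⊕b7⊕b12⊕b13⊕b14⊕b15⊕b20⊕b21⊕b22⊕b23⊕b28⊕b29⊕b30⊕b31 = 0⊕1⊕0⊕0⊕1⊕1⊕1⊕1⊕0⊕1⊕0⊕1⊕1⊕1⊕1⊕0 = 0
s8: b8⊕b9⊕b10⊕b11⊕b12⊕b13⊕b14⊕b15⊕b24⊕b25⊕b26⊕b27⊕b28⊕b29⊕b30⊕b31 = 1⊕0⊕0⊕0⊕1⊕1⊕1⊕1⊕0⊕1⊕1⊕0⊕1⊕1⊕1⊕0 = 0
s16: b16⊕b17⊕b18⊕b19⊕b20⊕b21⊕b22⊕b23⊕b24⊕b25⊕b26⊕b27⊕b28⊕b29⊕b30⊕b31 = 1⊕1⊕0⊕1⊕0⊕1⊕0⊕1⊕0⊕1⊕1⊕0⊕1⊕1⊕1⊕0 = 0
Syndrome (s16...s1) = 00011 → position 3.
Overall parity (XOR of all 32 bits, including p0): 1⊕1⊕0⊕1⊕0⊕1⊕0⊕0⊕1⊕0⊕0⊕0⊕1⊕1⊕1⊕1⊕1⊕1⊕0⊕1⊕0⊕1⊕0⊕1⊕0⊕1⊕1⊕0⊕1⊕1⊕1⊕0 = 1
Overall=1, syndrome position=3 → single-bit error at position 3.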